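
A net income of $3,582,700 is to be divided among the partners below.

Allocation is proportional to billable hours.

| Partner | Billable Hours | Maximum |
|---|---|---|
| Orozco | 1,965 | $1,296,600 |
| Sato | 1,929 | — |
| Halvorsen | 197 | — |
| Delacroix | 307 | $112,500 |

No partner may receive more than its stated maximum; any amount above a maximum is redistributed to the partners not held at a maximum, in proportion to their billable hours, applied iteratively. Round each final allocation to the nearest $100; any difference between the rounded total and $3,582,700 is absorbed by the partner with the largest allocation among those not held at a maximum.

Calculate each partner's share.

Sum of billable hours: 4,398.
Pro-rata shares before constraints: Orozco 1,600,728.85; Sato 1,571,402.52; Halvorsen 160,480.20; Delacroix 250,088.43.
Cap binds for Orozco ($1,296,600), Delacroix ($112,500); residual $2,173,600 reallocated over remaining billable hours 2,126.
Redistributed shares: Sato 1,972,189.28 → $1,972,200; Halvorsen 201,410.72 → $201,400.

Orozco: $1,296,600 · Sato: $1,972,200 · Halvorsen: $201,400 · Delacroix: $112,500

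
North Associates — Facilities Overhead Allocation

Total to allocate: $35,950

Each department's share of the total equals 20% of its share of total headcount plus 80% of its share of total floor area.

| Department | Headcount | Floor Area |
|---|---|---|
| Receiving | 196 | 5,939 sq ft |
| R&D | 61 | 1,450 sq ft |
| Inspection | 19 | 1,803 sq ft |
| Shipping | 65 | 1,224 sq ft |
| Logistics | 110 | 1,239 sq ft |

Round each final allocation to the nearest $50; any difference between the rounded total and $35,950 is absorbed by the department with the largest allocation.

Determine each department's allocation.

Receiving: $17,800 · R&D: $4,550 · Inspection: $4,750 · Shipping: $4,050 · Logistics: $4,800

Headcount total 451; floor area total 11,655.
Blended shares (20% headcount + 80% floor area): Receiving 0.4946; R&D 0.1266; Inspection 0.1322; Shipping 0.1128; Logistics 0.1338.
Pro-rata amounts: Receiving 17,779.84; R&D 4,550.52; Inspection 4,752.01; Shipping 4,056.61; Logistics 4,811.03.
At nearest $50: Receiving $17,800; R&D $4,550; Inspection $4,750; Shipping $4,050; Logistics $4,800. Sum = $35,950.
Rounded total matches; no reconciliation needed.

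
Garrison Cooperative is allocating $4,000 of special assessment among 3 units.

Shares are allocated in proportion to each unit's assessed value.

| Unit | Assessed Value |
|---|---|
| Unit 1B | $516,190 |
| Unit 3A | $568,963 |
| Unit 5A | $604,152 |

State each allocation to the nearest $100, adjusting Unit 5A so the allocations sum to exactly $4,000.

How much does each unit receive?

Unit 1B: $1,200 · Unit 3A: $1,300 · Unit 5A: $1,500

Total assessed value = 1,689,305.
Raw shares: Unit 1B 516,190/1,689,305 × $4,000 = 1,222.25; Unit 3A 568,963/1,689,305 × $4,000 = 1,347.21; Unit 5A 604,152/1,689,305 × $4,000 = 1,430.53.
Rounded to nearest $100: Unit 1B $1,200; Unit 3A $1,300; Unit 5A $1,400. Sum = $3,900.
Difference $4,000 − $3,900 = +$100 applied to Unit 5A: Unit 5A becomes $1,500.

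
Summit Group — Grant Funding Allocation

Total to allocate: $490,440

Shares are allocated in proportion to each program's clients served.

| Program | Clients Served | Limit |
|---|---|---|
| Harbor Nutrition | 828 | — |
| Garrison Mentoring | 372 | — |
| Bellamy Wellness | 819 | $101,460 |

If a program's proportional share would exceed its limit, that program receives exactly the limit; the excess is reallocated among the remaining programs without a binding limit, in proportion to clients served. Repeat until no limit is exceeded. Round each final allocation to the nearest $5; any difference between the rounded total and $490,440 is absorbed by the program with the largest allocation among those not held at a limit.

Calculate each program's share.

Harbor Nutrition: $268,395; Garrison Mentoring: $120,585; Bellamy Wellness: $101,460

Total clients served = 2,019.
Proportional shares (ignoring caps): Harbor Nutrition 201,131.41; Garrison Mentoring 90,363.39; Bellamy Wellness 198,945.20.
Cap binds for Bellamy Wellness ($101,460); residual $388,980 reallocated over remaining clients served 1,200.
Shares after redistribution: Harbor Nutrition 268,396.20 → $268,395; Garrison Mentoring 120,583.80 → $120,585.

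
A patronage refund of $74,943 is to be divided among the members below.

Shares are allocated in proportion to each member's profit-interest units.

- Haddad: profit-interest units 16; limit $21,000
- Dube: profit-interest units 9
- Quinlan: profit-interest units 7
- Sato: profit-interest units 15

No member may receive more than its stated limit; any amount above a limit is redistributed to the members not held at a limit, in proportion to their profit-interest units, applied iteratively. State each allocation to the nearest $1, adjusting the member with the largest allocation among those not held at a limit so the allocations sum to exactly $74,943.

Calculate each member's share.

Sum of profit-interest units: 47.
Proportional shares (ignoring caps): Haddad 25,512.51; Dube 14,350.79; Quinlan 11,161.72; Sato 23,917.98.
Cap binds for Haddad ($21,000); remaining pool $53,943 reallocated over remaining profit-interest units 31.
Remaining shares: Dube 15,660.87 → $15,661; Quinlan 12,180.68 → $12,181; Sato 26,101.45 → $26,101.

Haddad: $21,000; Dube: $15,661; Quinlan: $12,181; Sato: $26,101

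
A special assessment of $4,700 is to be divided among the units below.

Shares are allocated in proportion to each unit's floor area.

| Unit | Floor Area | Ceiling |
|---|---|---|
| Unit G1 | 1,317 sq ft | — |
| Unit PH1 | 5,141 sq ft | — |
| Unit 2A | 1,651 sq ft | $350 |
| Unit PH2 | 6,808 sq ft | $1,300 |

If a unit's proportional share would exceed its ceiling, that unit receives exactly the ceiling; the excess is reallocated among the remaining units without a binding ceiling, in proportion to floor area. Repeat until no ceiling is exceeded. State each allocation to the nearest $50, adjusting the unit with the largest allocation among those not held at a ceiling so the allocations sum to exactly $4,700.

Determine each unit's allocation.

Total floor area = 14,917.
Unconstrained shares: Unit G1 414.96; Unit PH1 1,619.81; Unit 2A 520.19; Unit PH2 2,145.04.
Capped: Unit 2A ($350), Unit PH2 ($1,300); remaining pool $3,050 reallocated over remaining floor area 6,458.
Redistributed shares: Unit G1 622.00 → $600; Unit PH1 2,428.00 → $2,450.

Unit G1: $600; Unit PH1: $2,450; Unit 2A: $350; Unit PH2: $1,300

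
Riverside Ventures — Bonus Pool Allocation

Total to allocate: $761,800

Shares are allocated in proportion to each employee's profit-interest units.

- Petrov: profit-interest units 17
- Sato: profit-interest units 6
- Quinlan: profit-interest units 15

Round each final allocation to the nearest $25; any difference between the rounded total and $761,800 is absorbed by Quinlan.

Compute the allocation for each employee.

Sum of profit-interest units: 38.
Pro-rata amounts: Petrov 17/38 × $761,800 = 340,805.26; Sato 6/38 × $761,800 = 120,284.21; Quinlan 15/38 × $761,800 = 300,710.53.
Rounded to nearest $25: Petrov $340,800; Sato $120,275; Quinlan $300,700. Sum = $761,775.
Difference $761,800 − $761,775 = +$25 applied to Quinlan: Quinlan becomes $300,725.

Petrov: $340,800 · Sato: $120,275 · Quinlan: $300,725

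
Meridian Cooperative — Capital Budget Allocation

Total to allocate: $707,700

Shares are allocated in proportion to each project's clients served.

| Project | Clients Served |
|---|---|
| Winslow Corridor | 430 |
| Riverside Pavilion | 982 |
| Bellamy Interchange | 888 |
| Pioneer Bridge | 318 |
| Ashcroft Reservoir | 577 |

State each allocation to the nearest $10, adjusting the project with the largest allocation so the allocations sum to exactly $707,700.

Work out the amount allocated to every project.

Sum of clients served: 3,195.
Pro-rata amounts: Winslow Corridor 430/3,195 × $707,700 = 95,246.01; Riverside Pavilion 982/3,195 × $707,700 = 217,515.31; Bellamy Interchange 888/3,195 × $707,700 = 196,694.08; Pioneer Bridge 318/3,195 × $707,700 = 70,437.75; Ashcroft Reservoir 577/3,195 × $707,700 = 127,806.85.
Rounded to nearest $10: Winslow Corridor $95,250; Riverside Pavilion $217,520; Bellamy Interchange $196,690; Pioneer Bridge $70,440; Ashcroft Reservoir $127,810. Sum = $707,710.
Difference $707,700 − $707,710 = −$10 applied to largest allocation (Riverside Pavilion): Riverside Pavilion becomes $217,510.

Winslow Corridor: $95,250 | Riverside Pavilion: $217,510 | Bellamy Interchange: $196,690 | Pioneer Bridge: $70,440 | Ashcroft Reservoir: $127,810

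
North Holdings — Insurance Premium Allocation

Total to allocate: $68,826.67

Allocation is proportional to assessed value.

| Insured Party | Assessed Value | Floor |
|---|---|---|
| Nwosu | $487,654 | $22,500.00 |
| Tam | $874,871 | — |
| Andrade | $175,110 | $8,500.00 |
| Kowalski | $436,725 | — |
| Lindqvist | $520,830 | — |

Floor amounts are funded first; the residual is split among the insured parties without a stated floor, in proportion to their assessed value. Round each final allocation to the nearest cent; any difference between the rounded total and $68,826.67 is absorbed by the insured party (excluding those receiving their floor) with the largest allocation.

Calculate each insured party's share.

Nwosu: $22,500.00 | Tam: $18,059.91 | Andrade: $8,500.00 | Kowalski: $9,015.29 | Lindqvist: $10,751.47

Fund the minimums — Nwosu $22,500.00; Andrade $8,500.00. Remaining pool $37,826.67.
Remaining pool split over remaining assessed value 1,832,426: Tam 18,059.9143 → $18,059.91; Kowalski 9,015.2904 → $9,015.29; Lindqvist 10,751.4653 → $10,751.47.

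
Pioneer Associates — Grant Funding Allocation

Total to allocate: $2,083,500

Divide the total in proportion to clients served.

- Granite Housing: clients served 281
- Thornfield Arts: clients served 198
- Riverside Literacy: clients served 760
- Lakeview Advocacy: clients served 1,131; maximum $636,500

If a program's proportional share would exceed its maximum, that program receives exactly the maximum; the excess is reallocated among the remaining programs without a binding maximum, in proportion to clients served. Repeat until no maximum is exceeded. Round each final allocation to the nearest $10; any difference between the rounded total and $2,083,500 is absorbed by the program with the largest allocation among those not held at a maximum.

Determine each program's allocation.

Total clients served = 2,370.
Proportional shares (ignoring caps): Granite Housing 247,031.01; Thornfield Arts 174,064.56; Riverside Literacy 668,126.58; Lakeview Advocacy 994,277.85.
Cap binds for Lakeview Advocacy ($636,500); remaining pool $1,447,000 reallocated over remaining clients served 1,239.
Redistributed shares: Granite Housing 328,173.53 → $328,170; Thornfield Arts 231,239.71 → $231,240; Riverside Literacy 887,586.76 → $887,590.

Granite Housing: $328,170 | Thornfield Arts: $231,240 | Riverside Literacy: $887,590 | Lakeview Advocacy: $636,500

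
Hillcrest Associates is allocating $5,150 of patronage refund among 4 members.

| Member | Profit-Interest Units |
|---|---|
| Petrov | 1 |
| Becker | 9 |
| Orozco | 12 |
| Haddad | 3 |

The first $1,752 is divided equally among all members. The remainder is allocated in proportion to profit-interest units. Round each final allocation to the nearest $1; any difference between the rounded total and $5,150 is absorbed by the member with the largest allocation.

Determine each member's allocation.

Petrov: $574 | Becker: $1,661 | Orozco: $2,069 | Haddad: $846

$1,752 shared equally gives $438 per member.
Remainder $3,398 by profit-interest units (total 25): Petrov 135.92 → $136; Becker 1,223.28 → $1,223; Orozco 1,631.04 → $1,631; Haddad 407.76 → $408.
Totals: Petrov $438 + $136 = $574; Becker $438 + $1,223 = $1,661; Orozco $438 + $1,631 = $2,069; Haddad $438 + $408 = $846.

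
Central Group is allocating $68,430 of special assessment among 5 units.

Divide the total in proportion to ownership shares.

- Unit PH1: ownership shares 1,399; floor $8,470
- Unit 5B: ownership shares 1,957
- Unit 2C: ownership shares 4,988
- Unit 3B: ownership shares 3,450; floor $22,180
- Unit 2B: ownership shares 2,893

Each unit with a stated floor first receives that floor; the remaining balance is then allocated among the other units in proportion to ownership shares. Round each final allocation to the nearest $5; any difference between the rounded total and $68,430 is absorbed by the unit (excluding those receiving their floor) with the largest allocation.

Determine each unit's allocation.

Guaranteed amounts: Unit PH1 $8,470; Unit 3B $22,180. Balance $37,780.
Balance split over remaining ownership shares 9,838: Unit 5B 7,515.29 → $7,515; Unit 2C 19,154.97 → $19,155; Unit 2B 11,109.73 → $11,110.

Unit PH1: $8,470; Unit 5B: $7,515; Unit 2C: $19,155; Unit 3B: $22,180; Unit 2B: $11,110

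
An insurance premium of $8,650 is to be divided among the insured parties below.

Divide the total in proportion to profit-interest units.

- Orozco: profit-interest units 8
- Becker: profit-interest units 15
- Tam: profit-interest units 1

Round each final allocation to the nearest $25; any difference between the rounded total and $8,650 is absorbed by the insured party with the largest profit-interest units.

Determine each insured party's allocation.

Orozco: $2,875 | Becker: $5,425 | Tam: $350

Combined profit-interest units = 8 + 15 + 1 = 24.
Proportional shares: Orozco 2,883.33; Becker 5,406.25; Tam 360.42.
After rounding ($25): Orozco $2,875; Becker $5,400; Tam $350. Sum = $8,625.
Difference $8,650 − $8,625 = +$25 applied to largest profit-interest units (Becker): Becker becomes $5,425.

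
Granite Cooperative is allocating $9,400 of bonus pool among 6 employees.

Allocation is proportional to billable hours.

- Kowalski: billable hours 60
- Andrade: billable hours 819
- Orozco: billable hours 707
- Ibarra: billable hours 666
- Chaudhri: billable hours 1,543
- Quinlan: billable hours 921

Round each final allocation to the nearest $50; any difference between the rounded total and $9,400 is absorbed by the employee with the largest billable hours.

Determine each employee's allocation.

Kowalski: $100 | Andrade: $1,650 | Orozco: $1,400 | Ibarra: $1,350 | Chaudhri: $3,050 | Quinlan: $1,850

Sum of billable hours: 60 + 819 + 707 + 666 + 1,543 + 921 = 4,716.
Unrounded shares: Kowalski 119.59; Andrade 1,632.44; Orozco 1,409.20; Ibarra 1,327.48; Chaudhri 3,075.53; Quinlan 1,835.75.
Rounded to nearest $50: Kowalski $100; Andrade $1,650; Orozco $1,400; Ibarra $1,350; Chaudhri $3,100; Quinlan $1,850. Sum = $9,450.
Difference $9,400 − $9,450 = −$50 applied to largest billable hours (Chaudhri): Chaudhri becomes $3,050.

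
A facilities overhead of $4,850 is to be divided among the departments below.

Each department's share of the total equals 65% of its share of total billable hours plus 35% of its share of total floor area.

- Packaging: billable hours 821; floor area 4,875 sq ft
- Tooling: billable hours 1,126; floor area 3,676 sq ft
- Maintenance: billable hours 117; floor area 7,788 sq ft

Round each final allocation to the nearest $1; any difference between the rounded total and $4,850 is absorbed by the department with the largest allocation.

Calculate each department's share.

Packaging: $1,760 · Tooling: $2,102 · Maintenance: $988

Totals — billable hours 2,064, floor area 16,339.
Composite weights (65% billable hours + 35% floor area): Packaging 0.3630; Tooling 0.4333; Maintenance 0.2037.
Pro-rata amounts: Packaging 1,760.45; Tooling 2,101.73; Maintenance 987.82.
At nearest $1: Packaging $1,760; Tooling $2,102; Maintenance $988. Sum = $4,850.
Sum already equals the total — no adjustment.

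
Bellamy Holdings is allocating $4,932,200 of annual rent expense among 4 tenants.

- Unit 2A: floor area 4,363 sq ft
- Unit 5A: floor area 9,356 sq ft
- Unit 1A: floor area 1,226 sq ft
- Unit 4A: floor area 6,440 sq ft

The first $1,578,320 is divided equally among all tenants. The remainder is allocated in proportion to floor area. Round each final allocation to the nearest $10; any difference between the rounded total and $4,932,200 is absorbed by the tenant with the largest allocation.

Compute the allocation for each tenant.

Equal tier: $1,578,320 ÷ 4 = $394,580 apiece.
Remainder $3,353,880 by floor area (total 21,385): Unit 2A 684,263.66 → $684,260; Unit 5A 1,467,332.30 → $1,467,330; Unit 1A 192,277.62 → $192,280; Unit 4A 1,010,006.42 → $1,010,010.
Totals: Unit 2A $394,580 + $684,260 = $1,078,840; Unit 5A $394,580 + $1,467,330 = $1,861,910; Unit 1A $394,580 + $192,280 = $586,860; Unit 4A $394,580 + $1,010,010 = $1,404,590.

Unit 2A: $1,078,840 · Unit 5A: $1,861,910 · Unit 1A: $586,860 · Unit 4A: $1,404,590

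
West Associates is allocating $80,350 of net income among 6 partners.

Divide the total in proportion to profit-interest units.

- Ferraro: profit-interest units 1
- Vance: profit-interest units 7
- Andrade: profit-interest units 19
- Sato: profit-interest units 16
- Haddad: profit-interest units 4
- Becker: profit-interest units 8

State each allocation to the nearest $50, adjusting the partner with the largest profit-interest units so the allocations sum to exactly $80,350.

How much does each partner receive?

Combined profit-interest units = 1 + 7 + 19 + 16 + 4 + 8 = 55.
Unrounded shares: Ferraro 1,460.91; Vance 10,226.36; Andrade 27,757.27; Sato 23,374.55; Haddad 5,843.64; Becker 11,687.27.
At nearest $50: Ferraro $1,450; Vance $10,250; Andrade $27,750; Sato $23,350; Haddad $5,850; Becker $11,700. Sum = $80,350.
Rounded total matches; no reconciliation needed.

Ferraro: $1,450 | Vance: $10,250 | Andrade: $27,750 | Sato: $23,350 | Haddad: $5,850 | Becker: $11,700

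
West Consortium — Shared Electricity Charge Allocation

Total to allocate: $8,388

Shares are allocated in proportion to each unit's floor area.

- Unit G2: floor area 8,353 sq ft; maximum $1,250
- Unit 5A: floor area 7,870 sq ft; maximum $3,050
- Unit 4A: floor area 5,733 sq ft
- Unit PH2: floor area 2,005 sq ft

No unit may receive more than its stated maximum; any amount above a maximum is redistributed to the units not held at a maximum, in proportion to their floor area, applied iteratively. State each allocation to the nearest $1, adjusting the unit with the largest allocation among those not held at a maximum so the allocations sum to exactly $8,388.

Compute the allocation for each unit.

Sum of floor area: 23,961.
Proportional shares (ignoring caps): Unit G2 2,924.13; Unit 5A 2,755.04; Unit 4A 2,006.94; Unit PH2 701.89.
Capped: Unit G2 ($1,250); remaining pool $7,138 reallocated over remaining floor area 15,608.
Capped: Unit 5A ($3,050); remaining pool $4,088 reallocated over remaining floor area 7,738.
Redistributed shares: Unit 4A 3,028.75 → $3,029; Unit PH2 1,059.25 → $1,059.

Unit G2: $1,250; Unit 5A: $3,050; Unit 4A: $3,029; Unit PH2: $1,059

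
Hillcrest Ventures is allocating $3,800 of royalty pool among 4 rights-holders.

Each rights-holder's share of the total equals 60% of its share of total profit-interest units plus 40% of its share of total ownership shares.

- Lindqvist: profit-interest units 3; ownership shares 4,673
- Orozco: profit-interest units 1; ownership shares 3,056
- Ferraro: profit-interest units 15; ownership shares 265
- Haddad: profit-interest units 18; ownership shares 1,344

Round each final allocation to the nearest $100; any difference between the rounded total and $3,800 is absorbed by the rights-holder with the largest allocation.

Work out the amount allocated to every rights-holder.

Lindqvist: $900; Orozco: $600; Ferraro: $1,000; Haddad: $1,300

Profit-interest units total 37; ownership shares total 9,338.
Combined weights (60% profit-interest units + 40% ownership shares): Lindqvist 0.2488; Orozco 0.1471; Ferraro 0.2546; Haddad 0.3495.
Unrounded shares: Lindqvist 945.52; Orozco 559.06; Ferraro 967.46; Haddad 1,327.96.
At nearest $100: Lindqvist $900; Orozco $600; Ferraro $1,000; Haddad $1,300. Sum = $3,800.
Rounded total matches; no reconciliation needed.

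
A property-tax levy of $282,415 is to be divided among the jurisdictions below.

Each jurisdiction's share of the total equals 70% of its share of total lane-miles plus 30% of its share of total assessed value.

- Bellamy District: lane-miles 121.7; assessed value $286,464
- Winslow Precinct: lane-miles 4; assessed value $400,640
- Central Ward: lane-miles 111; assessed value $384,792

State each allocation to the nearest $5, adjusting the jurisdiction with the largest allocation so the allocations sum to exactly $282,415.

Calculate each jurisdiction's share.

Bellamy District: $124,285; Winslow Precinct: $35,010; Central Ward: $123,120

Lane-miles total 236.7; assessed value total 1,071,896.
Blended shares (70% lane-miles + 30% assessed value): Bellamy District 0.4401; Winslow Precinct 0.1240; Central Ward 0.4360.
Pro-rata amounts: Bellamy District 124,285.76; Winslow Precinct 35,008.05; Central Ward 123,121.19.
Rounded to nearest $5: Bellamy District $124,285; Winslow Precinct $35,010; Central Ward $123,120. Sum = $282,415.
Sum already equals the total — no adjustment.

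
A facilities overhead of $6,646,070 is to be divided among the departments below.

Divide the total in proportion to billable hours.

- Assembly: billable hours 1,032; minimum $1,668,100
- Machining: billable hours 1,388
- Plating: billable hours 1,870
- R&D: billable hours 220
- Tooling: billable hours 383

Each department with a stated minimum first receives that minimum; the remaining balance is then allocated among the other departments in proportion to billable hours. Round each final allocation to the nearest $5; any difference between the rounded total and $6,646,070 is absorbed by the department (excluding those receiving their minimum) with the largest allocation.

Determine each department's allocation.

Guaranteed amounts: Assembly $1,668,100. Residual $4,977,970.
Residual split over remaining billable hours 3,861: Machining 1,789,542.18 → $1,789,540; Plating 2,410,982.62 → $2,410,985; R&D 283,645.01 → $283,645; Tooling 493,800.18 → $493,800.

Assembly: $1,668,100; Machining: $1,789,540; Plating: $2,410,985; R&D: $283,645; Tooling: $493,800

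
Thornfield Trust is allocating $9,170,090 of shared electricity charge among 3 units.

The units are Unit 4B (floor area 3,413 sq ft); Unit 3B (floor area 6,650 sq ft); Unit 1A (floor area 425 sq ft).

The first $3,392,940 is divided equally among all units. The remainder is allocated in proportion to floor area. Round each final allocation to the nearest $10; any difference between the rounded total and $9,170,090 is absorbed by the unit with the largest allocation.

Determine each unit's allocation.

$3,392,940 shared equally gives $1,130,980 per unit.
Remainder $5,777,150 by floor area (total 10,488): Unit 4B 1,879,997.42 → $1,880,000; Unit 3B 3,663,048.01 → $3,663,050; Unit 1A 234,104.57 → $234,100.
Totals: Unit 4B $1,130,980 + $1,880,000 = $3,010,980; Unit 3B $1,130,980 + $3,663,050 = $4,794,030; Unit 1A $1,130,980 + $234,100 = $1,365,080.

Unit 4B: $3,010,980 · Unit 3B: $4,794,030 · Unit 1A: $1,365,080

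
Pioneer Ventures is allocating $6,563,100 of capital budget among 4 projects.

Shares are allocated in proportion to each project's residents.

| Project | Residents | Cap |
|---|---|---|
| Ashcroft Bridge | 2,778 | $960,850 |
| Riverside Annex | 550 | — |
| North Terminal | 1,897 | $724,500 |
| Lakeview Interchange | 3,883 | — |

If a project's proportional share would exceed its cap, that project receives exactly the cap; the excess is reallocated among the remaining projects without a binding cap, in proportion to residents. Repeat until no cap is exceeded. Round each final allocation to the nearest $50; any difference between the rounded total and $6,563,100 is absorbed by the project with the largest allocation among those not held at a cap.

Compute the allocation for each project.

Residents total: 9,108.
Proportional shares (ignoring caps): Ashcroft Bridge 2,001,788.74; Riverside Annex 396,322.46; North Terminal 1,366,952.21; Lakeview Interchange 2,798,036.59.
Capped: Ashcroft Bridge ($960,850), North Terminal ($724,500); balance $4,877,750 reallocated over remaining residents 4,433.
Remaining shares: Riverside Annex 605,179.90 → $605,200; Lakeview Interchange 4,272,570.10 → $4,272,550.

Ashcroft Bridge: $960,850 | Riverside Annex: $605,200 | North Terminal: $724,500 | Lakeview Interchange: $4,272,550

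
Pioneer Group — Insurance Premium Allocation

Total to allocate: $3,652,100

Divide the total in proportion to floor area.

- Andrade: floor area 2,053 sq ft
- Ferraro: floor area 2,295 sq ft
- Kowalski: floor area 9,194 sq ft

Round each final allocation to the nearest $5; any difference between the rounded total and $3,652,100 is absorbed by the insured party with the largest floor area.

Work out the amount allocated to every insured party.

Floor area total: 13,542.
Raw shares: Andrade 2,053/13,542 × $3,652,100 = 553,667.21; Ferraro 2,295/13,542 × $3,652,100 = 618,931.44; Kowalski 9,194/13,542 × $3,652,100 = 2,479,501.36.
After rounding ($5): Andrade $553,665; Ferraro $618,930; Kowalski $2,479,500. Sum = $3,652,095.
Difference $3,652,100 − $3,652,095 = +$5 applied to largest floor area (Kowalski): Kowalski becomes $2,479,505.

Andrade: $553,665; Ferraro: $618,930; Kowalski: $2,479,505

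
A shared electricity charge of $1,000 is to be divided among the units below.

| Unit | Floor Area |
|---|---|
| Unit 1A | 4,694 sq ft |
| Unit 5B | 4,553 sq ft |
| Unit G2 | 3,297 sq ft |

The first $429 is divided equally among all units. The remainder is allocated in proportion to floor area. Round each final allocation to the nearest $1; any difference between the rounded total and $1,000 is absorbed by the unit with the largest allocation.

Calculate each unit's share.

$429 shared equally gives $143 per unit.
Remainder $571 by floor area (total 12,544): Unit 1A 213.67 → $214; Unit 5B 207.25 → $207; Unit G2 150.08 → $150.
Totals: Unit 1A $143 + $214 = $357; Unit 5B $143 + $207 = $350; Unit G2 $143 + $150 = $293.

Unit 1A: $357 · Unit 5B: $350 · Unit G2: $293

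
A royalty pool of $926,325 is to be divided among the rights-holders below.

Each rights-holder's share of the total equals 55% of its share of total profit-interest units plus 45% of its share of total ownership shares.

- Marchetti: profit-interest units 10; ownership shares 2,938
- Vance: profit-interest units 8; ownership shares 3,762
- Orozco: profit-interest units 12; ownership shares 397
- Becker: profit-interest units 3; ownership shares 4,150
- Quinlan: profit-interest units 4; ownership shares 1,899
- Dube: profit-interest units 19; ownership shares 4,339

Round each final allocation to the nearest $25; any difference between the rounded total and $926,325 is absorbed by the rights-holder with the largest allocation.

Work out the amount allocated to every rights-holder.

Profit-interest units total 56; ownership shares total 17,485.
Composite weights (55% profit-interest units + 45% ownership shares): Marchetti 0.1738; Vance 0.1754; Orozco 0.1281; Becker 0.1363; Quinlan 0.0882; Dube 0.2983.
Raw shares: Marchetti 161,020.92; Vance 162,469.59; Orozco 118,638.59; Becker 126,230.42; Quinlan 81,663.92; Dube 276,301.58.
After rounding ($25): Marchetti $161,025; Vance $162,475; Orozco $118,650; Becker $126,225; Quinlan $81,675; Dube $276,300. Sum = $926,350.
Difference $926,325 − $926,350 = −$25 applied to largest allocation (Dube): Dube becomes $276,275.

Marchetti: $161,025 · Vance: $162,475 · Orozco: $118,650 · Becker: $126,225 · Quinlan: $81,675 · Dube: $276,275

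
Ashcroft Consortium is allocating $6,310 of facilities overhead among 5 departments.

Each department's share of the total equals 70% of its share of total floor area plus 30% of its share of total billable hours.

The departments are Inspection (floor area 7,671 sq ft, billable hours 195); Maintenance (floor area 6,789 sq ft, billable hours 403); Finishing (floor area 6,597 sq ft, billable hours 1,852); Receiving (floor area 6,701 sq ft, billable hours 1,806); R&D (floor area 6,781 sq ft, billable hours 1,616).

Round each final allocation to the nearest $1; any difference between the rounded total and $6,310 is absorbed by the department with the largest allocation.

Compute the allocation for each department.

Totals — floor area 34,539, billable hours 5,872.
Combined weights (70% floor area + 30% billable hours): Inspection 0.1654; Maintenance 0.1582; Finishing 0.2283; Receiving 0.2281; R&D 0.2200.
Unrounded shares: Inspection 1,043.86; Maintenance 998.13; Finishing 1,440.70; Receiving 1,439.17; R&D 1,388.15.
Rounded to nearest $1: Inspection $1,044; Maintenance $998; Finishing $1,441; Receiving $1,439; R&D $1,388. Sum = $6,310.
Sum already equals the total — no adjustment.

Inspection: $1,044; Maintenance: $998; Finishing: $1,441; Receiving: $1,439; R&D: $1,388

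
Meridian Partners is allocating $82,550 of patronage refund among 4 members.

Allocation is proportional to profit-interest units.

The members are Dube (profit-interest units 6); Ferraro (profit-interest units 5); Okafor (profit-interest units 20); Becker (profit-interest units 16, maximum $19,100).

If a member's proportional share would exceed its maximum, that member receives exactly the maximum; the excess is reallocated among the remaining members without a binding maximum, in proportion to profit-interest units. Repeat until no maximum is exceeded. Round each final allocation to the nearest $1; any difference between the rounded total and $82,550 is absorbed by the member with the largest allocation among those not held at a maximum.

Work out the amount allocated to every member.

Combined profit-interest units = 47.
Unconstrained shares: Dube 10,538.30; Ferraro 8,781.91; Okafor 35,127.66; Becker 28,102.13.
Cap binds for Becker ($19,100); balance $63,450 reallocated over remaining profit-interest units 31.
Redistributed shares: Dube 12,280.65 → $12,281; Ferraro 10,233.87 → $10,234; Okafor 40,935.48 → $40,935.

Dube: $12,281; Ferraro: $10,234; Okafor: $40,935; Becker: $19,100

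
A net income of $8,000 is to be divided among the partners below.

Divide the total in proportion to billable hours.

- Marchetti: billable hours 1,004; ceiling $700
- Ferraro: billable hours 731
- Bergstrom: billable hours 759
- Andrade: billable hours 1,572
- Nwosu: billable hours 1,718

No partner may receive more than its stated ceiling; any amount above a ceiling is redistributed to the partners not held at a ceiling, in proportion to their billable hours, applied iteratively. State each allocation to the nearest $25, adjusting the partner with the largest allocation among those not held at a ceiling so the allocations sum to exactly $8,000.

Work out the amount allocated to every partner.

Marchetti: $700 | Ferraro: $1,125 | Bergstrom: $1,150 | Andrade: $2,400 | Nwosu: $2,625

Total billable hours = 5,784.
Unconstrained shares: Marchetti 1,388.66; Ferraro 1,011.07; Bergstrom 1,049.79; Andrade 2,174.27; Nwosu 2,376.21.
Cap binds for Marchetti ($700); balance $7,300 reallocated over remaining billable hours 4,780.
Remaining shares: Ferraro 1,116.38 → $1,125; Bergstrom 1,159.14 → $1,150; Andrade 2,400.75 → $2,400; Nwosu 2,623.72 → $2,625.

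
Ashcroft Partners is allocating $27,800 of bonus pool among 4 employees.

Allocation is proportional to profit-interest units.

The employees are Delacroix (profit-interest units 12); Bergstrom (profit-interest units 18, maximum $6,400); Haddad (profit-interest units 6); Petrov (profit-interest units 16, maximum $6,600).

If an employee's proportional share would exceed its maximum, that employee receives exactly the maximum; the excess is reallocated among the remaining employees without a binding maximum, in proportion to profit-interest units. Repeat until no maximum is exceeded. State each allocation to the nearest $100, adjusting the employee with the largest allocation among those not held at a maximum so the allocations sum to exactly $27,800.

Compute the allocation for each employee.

Delacroix: $9,900 · Bergstrom: $6,400 · Haddad: $4,900 · Petrov: $6,600

Total profit-interest units = 52.
Unconstrained shares: Delacroix 6,415.38; Bergstrom 9,623.08; Haddad 3,207.69; Petrov 8,553.85.
Cap binds for Bergstrom ($6,400), Petrov ($6,600); balance $14,800 reallocated over remaining profit-interest units 18.
Remaining shares: Delacroix 9,866.67 → $9,900; Haddad 4,933.33 → $4,900.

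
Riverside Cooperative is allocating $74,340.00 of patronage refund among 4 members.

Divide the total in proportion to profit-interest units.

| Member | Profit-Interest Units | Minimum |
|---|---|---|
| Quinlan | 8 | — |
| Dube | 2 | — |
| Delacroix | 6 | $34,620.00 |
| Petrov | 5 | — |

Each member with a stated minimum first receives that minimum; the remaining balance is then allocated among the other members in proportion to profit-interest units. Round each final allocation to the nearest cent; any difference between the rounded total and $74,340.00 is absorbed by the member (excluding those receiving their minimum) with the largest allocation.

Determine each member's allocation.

Minimums first: Delacroix $34,620.00. Remaining pool $39,720.00.
Remaining pool split over remaining profit-interest units 15: Quinlan 21,184.0000 → $21,184.00; Dube 5,296.0000 → $5,296.00; Petrov 13,240.0000 → $13,240.00.

Quinlan: $21,184.00 | Dube: $5,296.00 | Delacroix: $34,620.00 | Petrov: $13,240.00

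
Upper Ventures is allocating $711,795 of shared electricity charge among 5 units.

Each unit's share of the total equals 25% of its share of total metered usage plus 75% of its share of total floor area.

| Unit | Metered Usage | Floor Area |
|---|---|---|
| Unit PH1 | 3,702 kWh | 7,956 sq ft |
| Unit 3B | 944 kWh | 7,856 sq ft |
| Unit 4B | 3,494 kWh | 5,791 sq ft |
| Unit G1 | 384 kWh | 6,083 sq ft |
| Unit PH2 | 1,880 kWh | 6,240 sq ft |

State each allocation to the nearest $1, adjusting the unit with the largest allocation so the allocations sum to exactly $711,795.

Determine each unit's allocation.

Unit PH1: $188,511; Unit 3B: $139,765; Unit 4B: $150,886; Unit G1: $102,288; Unit PH2: $130,345

Totals — metered usage 10,404, floor area 33,926.
Composite weights (25% metered usage + 75% floor area): Unit PH1 0.2648; Unit 3B 0.1964; Unit 4B 0.2120; Unit G1 0.1437; Unit PH2 0.1831.
Pro-rata amounts: Unit PH1 188,511.06; Unit 3B 139,765.00; Unit 4B 150,885.86; Unit G1 102,287.60; Unit PH2 130,345.49.
After rounding ($1): Unit PH1 $188,511; Unit 3B $139,765; Unit 4B $150,886; Unit G1 $102,288; Unit PH2 $130,345. Sum = $711,795.
No rounding difference to absorb.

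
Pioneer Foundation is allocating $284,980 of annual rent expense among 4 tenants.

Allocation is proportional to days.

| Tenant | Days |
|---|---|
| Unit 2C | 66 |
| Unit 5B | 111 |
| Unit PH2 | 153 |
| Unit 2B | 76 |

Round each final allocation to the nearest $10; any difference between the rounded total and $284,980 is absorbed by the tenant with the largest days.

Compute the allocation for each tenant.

Unit 2C: $46,330; Unit 5B: $77,910; Unit PH2: $107,390; Unit 2B: $53,350

Total days = 66 + 111 + 153 + 76 = 406.
Pro-rata amounts: Unit 2C 46,326.80; Unit 5B 77,913.25; Unit PH2 107,393.94; Unit 2B 53,346.01.
Rounded to nearest $10: Unit 2C $46,330; Unit 5B $77,910; Unit PH2 $107,390; Unit 2B $53,350. Sum = $284,980.
Rounded total matches; no reconciliation needed.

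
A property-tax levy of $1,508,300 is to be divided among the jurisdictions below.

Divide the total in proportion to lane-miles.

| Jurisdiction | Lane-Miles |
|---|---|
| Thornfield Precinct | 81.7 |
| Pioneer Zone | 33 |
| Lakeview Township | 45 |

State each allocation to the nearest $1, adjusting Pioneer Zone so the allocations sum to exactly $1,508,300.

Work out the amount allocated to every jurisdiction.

Thornfield Precinct: $771,622; Pioneer Zone: $311,672; Lakeview Township: $425,006

Sum of lane-miles: 159.7.
Proportional shares: Thornfield Precinct 81.7/159.7 × $1,508,300 = 771,622.48; Pioneer Zone 33/159.7 × $1,508,300 = 311,671.26; Lakeview Township 45/159.7 × $1,508,300 = 425,006.26.
After rounding ($1): Thornfield Precinct $771,622; Pioneer Zone $311,671; Lakeview Township $425,006. Sum = $1,508,299.
Difference $1,508,300 − $1,508,299 = +$1 applied to Pioneer Zone: Pioneer Zone becomes $311,672.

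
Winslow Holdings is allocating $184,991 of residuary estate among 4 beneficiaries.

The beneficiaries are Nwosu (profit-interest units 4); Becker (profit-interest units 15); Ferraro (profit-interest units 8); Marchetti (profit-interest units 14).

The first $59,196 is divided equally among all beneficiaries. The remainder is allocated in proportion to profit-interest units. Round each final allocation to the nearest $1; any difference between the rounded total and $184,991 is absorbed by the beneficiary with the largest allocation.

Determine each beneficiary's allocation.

Nwosu: $27,072; Becker: $60,822; Ferraro: $39,344; Marchetti: $57,753

Equal tier: $59,196 ÷ 4 = $14,799 apiece.
Remainder $125,795 by profit-interest units (total 41): Nwosu 12,272.68 → $12,273; Becker 46,022.56 → $46,023; Ferraro 24,545.37 → $24,545; Marchetti 42,954.39 → $42,954.
Totals: Nwosu $14,799 + $12,273 = $27,072; Becker $14,799 + $46,023 = $60,822; Ferraro $14,799 + $24,545 = $39,344; Marchetti $14,799 + $42,954 = $57,753.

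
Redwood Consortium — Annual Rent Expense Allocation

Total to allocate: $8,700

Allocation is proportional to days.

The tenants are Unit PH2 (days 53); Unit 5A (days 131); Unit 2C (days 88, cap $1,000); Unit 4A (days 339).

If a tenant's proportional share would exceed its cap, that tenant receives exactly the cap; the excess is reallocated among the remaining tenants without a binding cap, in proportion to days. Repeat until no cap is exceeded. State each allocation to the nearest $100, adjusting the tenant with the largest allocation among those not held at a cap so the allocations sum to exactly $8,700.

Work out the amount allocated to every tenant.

Unit PH2: $800 | Unit 5A: $1,900 | Unit 2C: $1,000 | Unit 4A: $5,000

Combined days = 611.
Pro-rata shares before constraints: Unit PH2 754.66; Unit 5A 1,865.30; Unit 2C 1,253.03; Unit 4A 4,827.00.
Capped: Unit 2C ($1,000); balance $7,700 reallocated over remaining days 523.
Redistributed shares: Unit PH2 780.31 → $800; Unit 5A 1,928.68 → $1,900; Unit 4A 4,991.01 → $5,000.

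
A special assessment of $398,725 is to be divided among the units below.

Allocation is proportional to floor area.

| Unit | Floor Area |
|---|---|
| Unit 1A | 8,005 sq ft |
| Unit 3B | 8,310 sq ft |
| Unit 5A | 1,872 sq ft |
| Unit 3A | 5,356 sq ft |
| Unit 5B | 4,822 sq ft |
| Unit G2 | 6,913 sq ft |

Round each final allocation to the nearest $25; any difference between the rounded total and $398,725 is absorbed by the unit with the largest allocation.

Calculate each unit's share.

Floor area total: 35,278.
Proportional shares: Unit 1A 8,005/35,278 × $398,725 = 90,475.47; Unit 3B 8,310/35,278 × $398,725 = 93,922.69; Unit 5A 1,872/35,278 × $398,725 = 21,158.04; Unit 3A 5,356/35,278 × $398,725 = 60,535.49; Unit 5B 4,822/35,278 × $398,725 = 54,500.03; Unit G2 6,913/35,278 × $398,725 = 78,133.28.
At nearest $25: Unit 1A $90,475; Unit 3B $93,925; Unit 5A $21,150; Unit 3A $60,525; Unit 5B $54,500; Unit G2 $78,125. Sum = $398,700.
Difference $398,725 − $398,700 = +$25 applied to largest allocation (Unit 3B): Unit 3B becomes $93,950.

Unit 1A: $90,475 · Unit 3B: $93,950 · Unit 5A: $21,150 · Unit 3A: $60,525 · Unit 5B: $54,500 · Unit G2: $78,125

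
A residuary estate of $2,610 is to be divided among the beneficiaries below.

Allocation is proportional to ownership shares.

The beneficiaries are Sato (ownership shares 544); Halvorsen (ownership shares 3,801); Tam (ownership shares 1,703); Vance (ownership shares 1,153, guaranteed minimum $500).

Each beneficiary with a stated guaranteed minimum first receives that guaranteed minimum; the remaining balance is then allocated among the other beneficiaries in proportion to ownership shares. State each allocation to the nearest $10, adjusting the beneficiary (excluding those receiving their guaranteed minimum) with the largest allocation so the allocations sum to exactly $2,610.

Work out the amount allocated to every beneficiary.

Guaranteed amounts: Vance $500. Residual $2,110.
Residual split over remaining ownership shares 6,048: Sato 189.79 → $190; Halvorsen 1,326.08 → $1,330; Tam 594.14 → $590.

Sato: $190; Halvorsen: $1,330; Tam: $590; Vance: $500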